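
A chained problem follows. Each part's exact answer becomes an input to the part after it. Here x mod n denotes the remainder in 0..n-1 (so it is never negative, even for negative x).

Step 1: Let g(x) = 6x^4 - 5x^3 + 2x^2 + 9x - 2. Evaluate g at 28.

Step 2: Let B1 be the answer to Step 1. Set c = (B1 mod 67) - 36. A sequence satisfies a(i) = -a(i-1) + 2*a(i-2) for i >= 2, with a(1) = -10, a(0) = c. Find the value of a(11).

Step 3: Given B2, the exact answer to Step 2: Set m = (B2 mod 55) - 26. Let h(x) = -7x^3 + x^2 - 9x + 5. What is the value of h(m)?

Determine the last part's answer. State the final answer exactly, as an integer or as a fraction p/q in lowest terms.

19535

Step 1: 6*(28)^4 - 5*(28)^3 + 2*(28)^2 + 9*(28)^1 - 2 = (3687936) + (-109760) + (1568) + (252) + (-2) = 3579994; answer 3579994
Step 2: B1 = 3579994; c = 14; a(2) = -1*(-10) + 2*(14) = 38; iterating: a(2)=38, a(3)=-58, a(4)=134, a(5)=-250, a(6)=518, a(7)=-1018, a(8)=2054, a(9)=-4090, a(10)=8198, a(11)=-16378; answer -16378
Step 3: B2 = -16378; m = -14; -7*(-14)^3 + 1*(-14)^2 - 9*(-14)^1 + 5 = (19208) + (196) + (126) + (5) = 19535; answer 19535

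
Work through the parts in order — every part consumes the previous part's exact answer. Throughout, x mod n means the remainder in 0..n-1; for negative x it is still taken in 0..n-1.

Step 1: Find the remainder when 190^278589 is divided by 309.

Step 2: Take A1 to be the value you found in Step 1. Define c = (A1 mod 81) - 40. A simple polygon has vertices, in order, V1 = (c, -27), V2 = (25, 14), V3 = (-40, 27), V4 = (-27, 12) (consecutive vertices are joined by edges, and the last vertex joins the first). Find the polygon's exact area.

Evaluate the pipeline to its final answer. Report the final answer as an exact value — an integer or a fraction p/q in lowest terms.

Step 1: squarings mod 309: 190^1=190, 190^2=256, 190^4=28, 190^8=166, 190^16=55, 190^32=244, 190^64=208, 190^128=4, 190^256=16, 190^512=256, 190^1024=28, 190^2048=166, 190^4096=55, 190^8192=244, 190^16384=208, 190^32768=4, 190^65536=16, 190^131072=256, 190^262144=28; 190^278589 = 190^1 * 190^4 * 190^8 * 190^16 * 190^32 * 190^16384 * 190^262144 = 142 (mod 309); answer 142
Step 2: A1 = 142; c = 21; cross terms: (21*14 - 25*-27)=969, (25*27 - -40*14)=1235, (-40*12 - -27*27)=249, (-27*-27 - 21*12)=477; twice the area = |2930| = 2930; area = 1465; answer 1465

1465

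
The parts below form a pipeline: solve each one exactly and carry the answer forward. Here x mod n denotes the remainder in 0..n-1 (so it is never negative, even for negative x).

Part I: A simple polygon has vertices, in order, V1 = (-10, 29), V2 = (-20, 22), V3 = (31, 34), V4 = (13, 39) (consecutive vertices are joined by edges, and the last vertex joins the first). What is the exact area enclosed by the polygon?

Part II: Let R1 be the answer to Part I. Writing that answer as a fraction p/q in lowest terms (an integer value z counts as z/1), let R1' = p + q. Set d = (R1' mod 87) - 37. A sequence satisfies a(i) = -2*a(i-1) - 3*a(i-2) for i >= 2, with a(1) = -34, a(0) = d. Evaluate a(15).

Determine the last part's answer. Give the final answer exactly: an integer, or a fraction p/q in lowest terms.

-193360

Part I: cross terms: (-10*22 - -20*29)=360, (-20*34 - 31*22)=-1362, (31*39 - 13*34)=767, (13*29 - -10*39)=767; twice the area = |532| = 532; area = 266; answer 266
Part II: R1 = 266; threaded value p + q = 267; d = -31; a(2) = -2*(-34) - 3*(-31) = 161; iterating: a(2)=161, a(3)=-220, a(4)=-43, a(5)=746, a(6)=-1363, a(7)=488, a(8)=3113, a(9)=-7690, a(10)=6041, a(11)=10988, a(12)=-40099, a(13)=47234, a(14)=25829, a(15)=-193360; answer -193360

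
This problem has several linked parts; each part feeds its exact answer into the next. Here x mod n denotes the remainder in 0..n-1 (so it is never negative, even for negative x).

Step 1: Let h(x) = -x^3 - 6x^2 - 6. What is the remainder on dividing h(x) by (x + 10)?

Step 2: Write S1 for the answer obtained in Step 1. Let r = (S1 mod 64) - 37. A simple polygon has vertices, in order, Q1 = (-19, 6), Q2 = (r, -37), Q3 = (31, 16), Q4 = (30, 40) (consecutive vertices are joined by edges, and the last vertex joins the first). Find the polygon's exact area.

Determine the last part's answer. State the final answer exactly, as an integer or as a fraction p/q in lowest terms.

1640

Step 1: remainder = value at the root: -1*(-10)^3 - 6*(-10)^2 - 6 = (1000) + (-600) + (-6) = 394; answer 394
Step 2: S1 = 394; r = -27; cross terms: (-19*-37 - -27*6)=865, (-27*16 - 31*-37)=715, (31*40 - 30*16)=760, (30*6 - -19*40)=940; twice the area = |3280| = 3280; area = 1640; answer 1640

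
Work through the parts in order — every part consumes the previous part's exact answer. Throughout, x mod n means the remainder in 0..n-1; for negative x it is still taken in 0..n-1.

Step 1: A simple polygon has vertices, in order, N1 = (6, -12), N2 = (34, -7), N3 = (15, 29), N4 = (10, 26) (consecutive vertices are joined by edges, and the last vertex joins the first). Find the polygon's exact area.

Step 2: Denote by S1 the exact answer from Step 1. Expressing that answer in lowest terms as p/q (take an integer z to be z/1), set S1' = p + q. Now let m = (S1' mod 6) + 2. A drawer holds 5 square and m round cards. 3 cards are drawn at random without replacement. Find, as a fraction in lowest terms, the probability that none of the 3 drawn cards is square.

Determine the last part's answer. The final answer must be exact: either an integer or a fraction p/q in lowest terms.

7/44

Step 1: cross terms: (6*-7 - 34*-12)=366, (34*29 - 15*-7)=1091, (15*26 - 10*29)=100, (10*-12 - 6*26)=-276; twice the area = |1281| = 1281; area = 1281/2; answer 1281/2
Step 2: S1 = 1281/2; threaded value p + q = 1283; m = 7; total draws C(12,3) = 220; favorable C(7,3) = 35; P = 7/44; answer 7/44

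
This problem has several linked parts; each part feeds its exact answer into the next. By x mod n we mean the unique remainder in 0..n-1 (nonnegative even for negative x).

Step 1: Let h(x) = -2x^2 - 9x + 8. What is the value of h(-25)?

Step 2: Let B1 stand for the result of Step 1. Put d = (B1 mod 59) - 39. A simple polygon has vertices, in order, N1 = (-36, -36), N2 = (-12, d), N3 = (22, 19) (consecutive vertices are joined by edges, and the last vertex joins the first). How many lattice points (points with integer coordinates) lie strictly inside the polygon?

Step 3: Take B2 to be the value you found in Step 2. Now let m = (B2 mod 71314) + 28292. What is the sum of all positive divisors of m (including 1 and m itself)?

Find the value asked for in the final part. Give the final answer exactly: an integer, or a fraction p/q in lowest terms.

Step 1: -2*(-25)^2 - 9*(-25)^1 + 8 = (-1250) + (225) + (8) = -1017; answer -1017
Step 2: B1 = -1017; d = 6; cross terms: (-36*6 - -12*-36)=-648, (-12*19 - 22*6)=-360, (22*-36 - -36*19)=-108; twice the area = |-1116| = 1116; area = 558; boundary points = 6 + 1 + 1 = 8; strictly interior points = area - boundary/2 + 1 = 555; answer 555
Step 3: B2 = 555; m = 28847; 28847 = 7 * 13 * 317; sigma = (1 + 7) * (1 + 13) * (1 + 317) = 8 * 14 * 318 = 35616; answer 35616

35616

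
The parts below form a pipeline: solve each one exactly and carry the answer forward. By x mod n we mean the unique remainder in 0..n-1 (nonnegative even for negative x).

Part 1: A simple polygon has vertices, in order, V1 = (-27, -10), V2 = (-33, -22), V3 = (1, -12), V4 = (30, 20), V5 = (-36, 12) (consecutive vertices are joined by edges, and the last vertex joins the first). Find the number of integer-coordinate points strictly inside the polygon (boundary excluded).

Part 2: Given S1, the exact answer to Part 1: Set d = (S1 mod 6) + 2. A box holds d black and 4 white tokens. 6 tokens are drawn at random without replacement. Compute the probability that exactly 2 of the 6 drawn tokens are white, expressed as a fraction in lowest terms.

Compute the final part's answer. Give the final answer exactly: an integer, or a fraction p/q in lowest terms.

Part 1: cross terms: (-27*-22 - -33*-10)=264, (-33*-12 - 1*-22)=418, (1*20 - 30*-12)=380, (30*12 - -36*20)=1080, (-36*-10 - -27*12)=684; twice the area = |2826| = 2826; area = 1413; boundary points = 6 + 2 + 1 + 2 + 1 = 12; strictly interior points = area - boundary/2 + 1 = 1408; answer 1408
Part 2: S1 = 1408; d = 6; total draws C(10,6) = 210; favorable C(4,2)*C(6,4) = 90; P = 3/7; answer 3/7

3/7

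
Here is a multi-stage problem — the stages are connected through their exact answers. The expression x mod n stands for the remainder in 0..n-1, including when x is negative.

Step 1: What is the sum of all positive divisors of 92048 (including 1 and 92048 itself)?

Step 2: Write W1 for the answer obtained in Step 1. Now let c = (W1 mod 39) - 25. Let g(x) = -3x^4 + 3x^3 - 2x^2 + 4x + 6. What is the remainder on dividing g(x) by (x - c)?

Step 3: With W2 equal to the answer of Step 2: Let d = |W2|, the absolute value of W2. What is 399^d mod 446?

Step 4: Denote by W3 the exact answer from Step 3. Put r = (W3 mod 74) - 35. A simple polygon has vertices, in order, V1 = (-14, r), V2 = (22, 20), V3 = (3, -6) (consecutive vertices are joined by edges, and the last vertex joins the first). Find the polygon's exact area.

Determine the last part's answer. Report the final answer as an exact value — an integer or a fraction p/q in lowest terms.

Step 1: 92048 = 2^4 * 11 * 523; sigma = (1 + 2 + 4 + 8 + 16) * (1 + 11) * (1 + 523) = 31 * 12 * 524 = 194928; answer 194928
Step 2: W1 = 194928; c = -19; remainder = value at the root: -3*(-19)^4 + 3*(-19)^3 - 2*(-19)^2 + 4*(-19)^1 + 6 = (-390963) + (-20577) + (-722) + (-76) + (6) = -412332; answer -412332
Step 3: W2 = -412332; d = 412332; squarings mod 446: 399^1=399, 399^2=425, 399^4=441, 399^8=25, 399^16=179, 399^32=375, 399^64=135, 399^128=385, 399^256=153, 399^512=217, 399^1024=259, 399^2048=181, 399^4096=203, 399^8192=177, 399^16384=109, 399^32768=285, 399^65536=53, 399^131072=133, 399^262144=295; 399^412332 = 399^4 * 399^8 * 399^32 * 399^128 * 399^512 * 399^2048 * 399^16384 * 399^131072 * 399^262144 = 251 (mod 446); answer 251
Step 4: W3 = 251; r = -6; cross terms: (-14*20 - 22*-6)=-148, (22*-6 - 3*20)=-192, (3*-6 - -14*-6)=-102; twice the area = |-442| = 442; area = 221; answer 221

221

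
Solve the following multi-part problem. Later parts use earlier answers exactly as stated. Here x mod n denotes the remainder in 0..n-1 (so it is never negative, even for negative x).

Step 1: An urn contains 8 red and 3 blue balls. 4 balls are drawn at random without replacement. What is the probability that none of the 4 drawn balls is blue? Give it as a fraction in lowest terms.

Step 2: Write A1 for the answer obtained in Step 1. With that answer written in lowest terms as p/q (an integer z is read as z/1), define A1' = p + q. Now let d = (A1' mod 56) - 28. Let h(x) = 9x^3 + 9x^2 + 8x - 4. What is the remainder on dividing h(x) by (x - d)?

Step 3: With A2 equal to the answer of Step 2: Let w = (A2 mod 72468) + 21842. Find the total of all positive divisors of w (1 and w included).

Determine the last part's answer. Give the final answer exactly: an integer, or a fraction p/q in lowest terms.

Step 1: total draws C(11,4) = 330; favorable C(8,4) = 70; P = 7/33; answer 7/33
Step 2: A1 = 7/33; threaded value p + q = 40; d = 12; remainder = value at the root: 9*(12)^3 + 9*(12)^2 + 8*(12)^1 - 4 = (15552) + (1296) + (96) + (-4) = 16940; answer 16940
Step 3: A2 = 16940; w = 38782; 38782 = 2 * 19391; sigma = (1 + 2) * (1 + 19391) = 3 * 19392 = 58176; answer 58176

58176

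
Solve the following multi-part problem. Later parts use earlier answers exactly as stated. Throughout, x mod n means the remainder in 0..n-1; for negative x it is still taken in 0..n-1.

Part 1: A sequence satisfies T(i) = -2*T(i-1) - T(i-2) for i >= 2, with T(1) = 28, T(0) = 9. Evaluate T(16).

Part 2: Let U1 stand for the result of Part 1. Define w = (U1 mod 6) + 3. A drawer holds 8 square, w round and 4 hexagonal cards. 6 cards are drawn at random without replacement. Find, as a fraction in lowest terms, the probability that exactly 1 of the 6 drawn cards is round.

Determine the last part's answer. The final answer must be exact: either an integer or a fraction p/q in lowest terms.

Part 1: T(2) = -2*(28) - 1*(9) = -65; iterating: T(2)=-65, T(3)=102, T(4)=-139, T(5)=176, T(6)=-213, T(7)=250, T(8)=-287, T(9)=324, T(10)=-361, T(11)=398, T(12)=-435, T(13)=472, T(14)=-509, T(15)=546, T(16)=-583; answer -583
Part 2: U1 = -583; w = 8; total draws C(20,6) = 38760; favorable C(8,1)*C(12,5) = 6336; P = 264/1615; answer 264/1615

264/1615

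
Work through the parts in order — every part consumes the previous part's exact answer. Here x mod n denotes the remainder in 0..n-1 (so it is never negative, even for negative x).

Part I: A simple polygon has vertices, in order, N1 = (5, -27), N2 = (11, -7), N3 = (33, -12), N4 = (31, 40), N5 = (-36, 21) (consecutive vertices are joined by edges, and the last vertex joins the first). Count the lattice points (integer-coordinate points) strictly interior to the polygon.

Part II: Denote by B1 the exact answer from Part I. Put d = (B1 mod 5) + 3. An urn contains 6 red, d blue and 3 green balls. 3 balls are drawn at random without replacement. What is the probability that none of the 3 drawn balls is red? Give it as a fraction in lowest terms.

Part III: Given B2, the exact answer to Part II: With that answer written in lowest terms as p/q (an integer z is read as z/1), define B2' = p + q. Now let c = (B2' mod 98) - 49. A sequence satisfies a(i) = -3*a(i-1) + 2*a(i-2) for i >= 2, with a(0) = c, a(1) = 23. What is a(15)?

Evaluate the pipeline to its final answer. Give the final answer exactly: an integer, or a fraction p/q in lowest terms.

332116285

Part I: cross terms: (5*-7 - 11*-27)=262, (11*-12 - 33*-7)=99, (33*40 - 31*-12)=1692, (31*21 - -36*40)=2091, (-36*-27 - 5*21)=867; twice the area = |5011| = 5011; area = 5011/2; boundary points = 2 + 1 + 2 + 1 + 1 = 7; strictly interior points = area - boundary/2 + 1 = 2503; answer 2503
Part II: B1 = 2503; d = 6; total draws C(15,3) = 455; favorable C(9,3) = 84; P = 12/65; answer 12/65
Part III: B2 = 12/65; threaded value p + q = 77; c = 28; a(2) = -3*(23) + 2*(28) = -13; iterating: a(2)=-13, a(3)=85, a(4)=-281, a(5)=1013, a(6)=-3601, a(7)=12829, a(8)=-45689, a(9)=162725, a(10)=-579553, a(11)=2064109, a(12)=-7351433, a(13)=26182517, a(14)=-93250417, a(15)=332116285; answer 332116285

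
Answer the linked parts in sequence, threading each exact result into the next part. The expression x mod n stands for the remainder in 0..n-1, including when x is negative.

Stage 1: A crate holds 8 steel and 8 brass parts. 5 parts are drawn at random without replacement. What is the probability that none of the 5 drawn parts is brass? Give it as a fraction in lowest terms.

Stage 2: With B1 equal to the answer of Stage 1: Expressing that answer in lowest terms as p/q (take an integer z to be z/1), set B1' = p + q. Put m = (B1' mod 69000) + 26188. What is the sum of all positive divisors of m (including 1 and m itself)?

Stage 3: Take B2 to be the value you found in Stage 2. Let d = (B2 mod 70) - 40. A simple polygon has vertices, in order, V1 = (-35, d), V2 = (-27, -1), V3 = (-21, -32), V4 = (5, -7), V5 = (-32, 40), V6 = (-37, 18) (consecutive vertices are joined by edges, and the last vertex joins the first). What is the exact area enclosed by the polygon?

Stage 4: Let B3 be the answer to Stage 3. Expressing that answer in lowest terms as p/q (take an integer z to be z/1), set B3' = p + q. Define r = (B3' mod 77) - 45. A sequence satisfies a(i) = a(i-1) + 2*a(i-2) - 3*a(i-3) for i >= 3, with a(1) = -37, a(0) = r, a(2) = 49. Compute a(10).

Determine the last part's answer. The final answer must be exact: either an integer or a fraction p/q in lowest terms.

Stage 1: total draws C(16,5) = 4368; favorable C(8,5) = 56; P = 1/78; answer 1/78
Stage 2: B1 = 1/78; threaded value p + q = 79; m = 26267; 26267 is prime, so its only divisors are 1 and 26267; sigma = 1 + 26267 = 26268; answer 26268
Stage 3: B2 = 26268; d = -22; cross terms: (-35*-1 - -27*-22)=-559, (-27*-32 - -21*-1)=843, (-21*-7 - 5*-32)=307, (5*40 - -32*-7)=-24, (-32*18 - -37*40)=904, (-37*-22 - -35*18)=1444; twice the area = |2915| = 2915; area = 2915/2; answer 2915/2
Stage 4: B3 = 2915/2; threaded value p + q = 2917; r = 23; a(3) = 1*(49) + 2*(-37) - 3*(23) = -94; iterating: a(3)=-94, a(4)=115, a(5)=-220, a(6)=292, a(7)=-493, a(8)=751, a(9)=-1111, a(10)=1870; answer 1870

1870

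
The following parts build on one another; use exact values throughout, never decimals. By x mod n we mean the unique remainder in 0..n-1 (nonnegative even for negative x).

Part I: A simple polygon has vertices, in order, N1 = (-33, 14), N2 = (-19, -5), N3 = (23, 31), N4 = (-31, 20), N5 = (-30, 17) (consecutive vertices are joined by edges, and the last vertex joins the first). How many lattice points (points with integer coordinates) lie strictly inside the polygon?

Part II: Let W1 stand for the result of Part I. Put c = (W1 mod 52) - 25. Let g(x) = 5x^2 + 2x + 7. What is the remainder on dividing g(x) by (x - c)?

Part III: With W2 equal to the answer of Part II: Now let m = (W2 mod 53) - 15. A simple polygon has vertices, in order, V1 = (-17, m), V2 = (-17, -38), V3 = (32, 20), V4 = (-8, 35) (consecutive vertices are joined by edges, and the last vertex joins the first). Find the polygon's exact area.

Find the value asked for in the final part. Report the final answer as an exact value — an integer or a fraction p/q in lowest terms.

Part I: cross terms: (-33*-5 - -19*14)=431, (-19*31 - 23*-5)=-474, (23*20 - -31*31)=1421, (-31*17 - -30*20)=73, (-30*14 - -33*17)=141; twice the area = |1592| = 1592; area = 796; boundary points = 1 + 6 + 1 + 1 + 3 = 12; strictly interior points = area - boundary/2 + 1 = 791; answer 791
Part II: W1 = 791; c = -14; remainder = value at the root: 5*(-14)^2 + 2*(-14)^1 + 7 = (980) + (-28) + (7) = 959; answer 959
Part III: W2 = 959; m = -10; cross terms: (-17*-38 - -17*-10)=476, (-17*20 - 32*-38)=876, (32*35 - -8*20)=1280, (-8*-10 - -17*35)=675; twice the area = |3307| = 3307; area = 3307/2; answer 3307/2

3307/2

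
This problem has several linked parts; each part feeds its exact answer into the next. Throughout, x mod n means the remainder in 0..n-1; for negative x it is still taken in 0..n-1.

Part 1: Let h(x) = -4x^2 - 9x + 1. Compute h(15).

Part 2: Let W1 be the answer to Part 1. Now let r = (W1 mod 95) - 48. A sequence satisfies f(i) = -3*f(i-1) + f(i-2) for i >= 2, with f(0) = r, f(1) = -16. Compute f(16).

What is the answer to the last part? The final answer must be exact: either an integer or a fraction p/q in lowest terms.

266741438

Part 1: -4*(15)^2 - 9*(15)^1 + 1 = (-900) + (-135) + (1) = -1034; answer -1034
Part 2: W1 = -1034; r = -37; f(2) = -3*(-16) + 1*(-37) = 11; iterating: f(2)=11, f(3)=-49, f(4)=158, f(5)=-523, f(6)=1727, f(7)=-5704, f(8)=18839, f(9)=-62221, f(10)=205502, f(11)=-678727, f(12)=2241683, f(13)=-7403776, f(14)=24453011, f(15)=-80762809, f(16)=266741438; answer 266741438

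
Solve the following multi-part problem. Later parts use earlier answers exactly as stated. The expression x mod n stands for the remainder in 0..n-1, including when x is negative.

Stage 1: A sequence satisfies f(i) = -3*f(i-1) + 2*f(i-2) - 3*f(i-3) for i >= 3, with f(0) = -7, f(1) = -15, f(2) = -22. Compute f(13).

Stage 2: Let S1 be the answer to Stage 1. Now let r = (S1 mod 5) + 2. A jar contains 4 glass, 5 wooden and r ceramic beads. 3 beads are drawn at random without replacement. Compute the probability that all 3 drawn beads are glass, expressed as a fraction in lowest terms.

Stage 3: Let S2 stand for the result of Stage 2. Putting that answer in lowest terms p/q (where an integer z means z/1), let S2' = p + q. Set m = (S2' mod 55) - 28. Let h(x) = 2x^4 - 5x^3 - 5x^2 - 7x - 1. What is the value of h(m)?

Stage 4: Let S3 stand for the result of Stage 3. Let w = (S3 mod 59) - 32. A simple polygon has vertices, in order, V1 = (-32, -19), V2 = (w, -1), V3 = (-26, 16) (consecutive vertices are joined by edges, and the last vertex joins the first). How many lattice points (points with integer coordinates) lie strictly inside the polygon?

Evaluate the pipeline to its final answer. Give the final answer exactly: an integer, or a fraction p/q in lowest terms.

Stage 1: f(3) = -3*(-22) + 2*(-15) - 3*(-7) = 57; iterating: f(3)=57, f(4)=-170, f(5)=690, f(6)=-2581, f(7)=9633, f(8)=-36131, f(9)=135402, f(10)=-507367, f(11)=1901298, f(12)=-7124834, f(13)=26699199; answer 26699199
Stage 2: S1 = 26699199; r = 6; total draws C(15,3) = 455; favorable C(4,3) = 4; P = 4/455; answer 4/455
Stage 3: S2 = 4/455; threaded value p + q = 459; m = -9; 2*(-9)^4 - 5*(-9)^3 - 5*(-9)^2 - 7*(-9)^1 - 1 = (13122) + (3645) + (-405) + (63) + (-1) = 16424; answer 16424
Stage 4: S3 = 16424; w = -10; cross terms: (-32*-1 - -10*-19)=-158, (-10*16 - -26*-1)=-186, (-26*-19 - -32*16)=1006; twice the area = |662| = 662; area = 331; boundary points = 2 + 1 + 1 = 4; strictly interior points = area - boundary/2 + 1 = 330; answer 330

330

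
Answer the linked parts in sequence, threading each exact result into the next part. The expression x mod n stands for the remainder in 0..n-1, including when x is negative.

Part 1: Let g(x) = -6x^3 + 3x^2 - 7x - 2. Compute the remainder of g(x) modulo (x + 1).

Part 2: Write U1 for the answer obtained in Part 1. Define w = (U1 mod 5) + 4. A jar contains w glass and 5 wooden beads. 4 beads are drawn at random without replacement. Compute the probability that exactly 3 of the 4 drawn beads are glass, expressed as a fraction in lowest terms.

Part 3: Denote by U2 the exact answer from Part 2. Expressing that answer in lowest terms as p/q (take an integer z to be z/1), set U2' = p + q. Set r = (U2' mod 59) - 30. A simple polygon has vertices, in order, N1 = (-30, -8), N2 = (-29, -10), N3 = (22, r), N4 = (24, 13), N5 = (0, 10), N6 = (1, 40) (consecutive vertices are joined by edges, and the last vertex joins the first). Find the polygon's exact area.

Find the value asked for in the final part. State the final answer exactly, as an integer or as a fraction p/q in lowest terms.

Part 1: remainder = value at the root: -6*(-1)^3 + 3*(-1)^2 - 7*(-1)^1 - 2 = (6) + (3) + (7) + (-2) = 14; answer 14
Part 2: U1 = 14; w = 8; total draws C(13,4) = 715; favorable C(8,3)*C(5,1) = 280; P = 56/143; answer 56/143
Part 3: U2 = 56/143; threaded value p + q = 199; r = -8; cross terms: (-30*-10 - -29*-8)=68, (-29*-8 - 22*-10)=452, (22*13 - 24*-8)=478, (24*10 - 0*13)=240, (0*40 - 1*10)=-10, (1*-8 - -30*40)=1192; twice the area = |2420| = 2420; area = 1210; answer 1210

1210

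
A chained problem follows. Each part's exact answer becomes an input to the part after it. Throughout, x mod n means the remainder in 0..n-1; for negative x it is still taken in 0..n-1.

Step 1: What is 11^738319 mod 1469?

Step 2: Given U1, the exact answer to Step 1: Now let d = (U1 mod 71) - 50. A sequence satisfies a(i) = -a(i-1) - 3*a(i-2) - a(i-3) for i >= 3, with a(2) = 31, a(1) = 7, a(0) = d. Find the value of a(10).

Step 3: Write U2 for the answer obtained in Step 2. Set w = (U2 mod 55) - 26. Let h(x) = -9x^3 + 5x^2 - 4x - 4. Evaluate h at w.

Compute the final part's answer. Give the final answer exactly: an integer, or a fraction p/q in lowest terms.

Step 1: squarings mod 1469: 11^1=11, 11^2=121, 11^4=1420, 11^8=932, 11^16=445, 11^32=1179, 11^64=367, 11^128=1010, 11^256=614, 11^512=932, 11^1024=445, 11^2048=1179, 11^4096=367, 11^8192=1010, 11^16384=614, 11^32768=932, 11^65536=445, 11^131072=1179, 11^262144=367, 11^524288=1010; 11^738319 = 11^1 * 11^2 * 11^4 * 11^8 * 11^1024 * 11^16384 * 11^65536 * 11^131072 * 11^524288 = 626 (mod 1469); answer 626
Step 2: U1 = 626; d = 8; a(3) = -1*(31) - 3*(7) - 1*(8) = -60; iterating: a(3)=-60, a(4)=-40, a(5)=189, a(6)=-9, a(7)=-518, a(8)=356, a(9)=1207, a(10)=-1757; answer -1757
Step 3: U2 = -1757; w = -23; -9*(-23)^3 + 5*(-23)^2 - 4*(-23)^1 - 4 = (109503) + (2645) + (92) + (-4) = 112236; answer 112236

112236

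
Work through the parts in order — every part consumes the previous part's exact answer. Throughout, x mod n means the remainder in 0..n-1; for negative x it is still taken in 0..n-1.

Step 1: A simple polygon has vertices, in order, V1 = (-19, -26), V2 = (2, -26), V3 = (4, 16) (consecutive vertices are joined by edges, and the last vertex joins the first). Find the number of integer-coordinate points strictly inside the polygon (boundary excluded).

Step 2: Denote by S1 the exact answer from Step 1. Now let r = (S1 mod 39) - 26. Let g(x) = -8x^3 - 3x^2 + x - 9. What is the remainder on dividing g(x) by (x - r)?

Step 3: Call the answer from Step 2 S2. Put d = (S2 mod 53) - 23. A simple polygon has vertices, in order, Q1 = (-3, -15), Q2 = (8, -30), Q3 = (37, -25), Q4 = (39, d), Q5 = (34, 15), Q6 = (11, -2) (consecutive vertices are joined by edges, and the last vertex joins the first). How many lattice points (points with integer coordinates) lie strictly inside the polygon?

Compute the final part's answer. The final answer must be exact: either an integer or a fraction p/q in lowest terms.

1139

Step 1: cross terms: (-19*-26 - 2*-26)=546, (2*16 - 4*-26)=136, (4*-26 - -19*16)=200; twice the area = |882| = 882; area = 441; boundary points = 21 + 2 + 1 = 24; strictly interior points = area - boundary/2 + 1 = 430; answer 430
Step 2: S1 = 430; r = -25; remainder = value at the root: -8*(-25)^3 - 3*(-25)^2 + 1*(-25)^1 - 9 = (125000) + (-1875) + (-25) + (-9) = 123091; answer 123091
Step 3: S2 = 123091; d = 2; cross terms: (-3*-30 - 8*-15)=210, (8*-25 - 37*-30)=910, (37*2 - 39*-25)=1049, (39*15 - 34*2)=517, (34*-2 - 11*15)=-233, (11*-15 - -3*-2)=-171; twice the area = |2282| = 2282; area = 1141; boundary points = 1 + 1 + 1 + 1 + 1 + 1 = 6; strictly interior points = area - boundary/2 + 1 = 1139; answer 1139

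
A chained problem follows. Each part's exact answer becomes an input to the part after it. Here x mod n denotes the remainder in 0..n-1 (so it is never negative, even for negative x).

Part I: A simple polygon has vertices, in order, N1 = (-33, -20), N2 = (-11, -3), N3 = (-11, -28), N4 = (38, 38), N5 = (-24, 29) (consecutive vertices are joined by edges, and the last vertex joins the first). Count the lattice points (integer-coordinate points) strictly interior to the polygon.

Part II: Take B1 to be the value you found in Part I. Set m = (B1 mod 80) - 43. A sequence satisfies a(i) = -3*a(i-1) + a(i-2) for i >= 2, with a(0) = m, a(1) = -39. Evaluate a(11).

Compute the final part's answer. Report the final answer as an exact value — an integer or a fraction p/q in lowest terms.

-5046552

Part I: cross terms: (-33*-3 - -11*-20)=-121, (-11*-28 - -11*-3)=275, (-11*38 - 38*-28)=646, (38*29 - -24*38)=2014, (-24*-20 - -33*29)=1437; twice the area = |4251| = 4251; area = 4251/2; boundary points = 1 + 25 + 1 + 1 + 1 = 29; strictly interior points = area - boundary/2 + 1 = 2112; answer 2112
Part II: B1 = 2112; m = -11; a(2) = -3*(-39) + 1*(-11) = 106; iterating: a(2)=106, a(3)=-357, a(4)=1177, a(5)=-3888, a(6)=12841, a(7)=-42411, a(8)=140074, a(9)=-462633, a(10)=1527973, a(11)=-5046552; answer -5046552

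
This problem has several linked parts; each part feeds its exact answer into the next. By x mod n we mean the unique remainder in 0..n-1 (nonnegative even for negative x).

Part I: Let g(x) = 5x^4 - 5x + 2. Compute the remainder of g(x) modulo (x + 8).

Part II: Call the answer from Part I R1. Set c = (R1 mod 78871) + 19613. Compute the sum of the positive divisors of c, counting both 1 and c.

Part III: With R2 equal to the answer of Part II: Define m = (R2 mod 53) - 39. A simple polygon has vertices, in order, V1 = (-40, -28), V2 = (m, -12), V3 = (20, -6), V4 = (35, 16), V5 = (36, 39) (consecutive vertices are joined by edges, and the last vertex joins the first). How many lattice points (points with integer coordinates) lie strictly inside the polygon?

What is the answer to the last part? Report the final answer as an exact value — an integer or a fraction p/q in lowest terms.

1414

Part I: remainder = value at the root: 5*(-8)^4 - 5*(-8)^1 + 2 = (20480) + (40) + (2) = 20522; answer 20522
Part II: R1 = 20522; c = 40135; 40135 = 5 * 23 * 349; sigma = (1 + 5) * (1 + 23) * (1 + 349) = 6 * 24 * 350 = 50400; answer 50400
Part III: R2 = 50400; m = 11; cross terms: (-40*-12 - 11*-28)=788, (11*-6 - 20*-12)=174, (20*16 - 35*-6)=530, (35*39 - 36*16)=789, (36*-28 - -40*39)=552; twice the area = |2833| = 2833; area = 2833/2; boundary points = 1 + 3 + 1 + 1 + 1 = 7; strictly interior points = area - boundary/2 + 1 = 1414; answer 1414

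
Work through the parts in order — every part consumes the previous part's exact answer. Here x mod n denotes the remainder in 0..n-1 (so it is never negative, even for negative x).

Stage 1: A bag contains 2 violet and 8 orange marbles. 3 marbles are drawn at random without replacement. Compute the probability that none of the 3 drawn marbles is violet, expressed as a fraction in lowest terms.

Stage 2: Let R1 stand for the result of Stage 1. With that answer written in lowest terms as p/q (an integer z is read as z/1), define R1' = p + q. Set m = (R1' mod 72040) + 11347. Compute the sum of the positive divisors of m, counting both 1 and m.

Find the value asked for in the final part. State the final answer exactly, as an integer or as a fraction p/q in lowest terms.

Stage 1: total draws C(10,3) = 120; favorable C(8,3) = 56; P = 7/15; answer 7/15
Stage 2: R1 = 7/15; threaded value p + q = 22; m = 11369; 11369 is prime, so its only divisors are 1 and 11369; sigma = 1 + 11369 = 11370; answer 11370

11370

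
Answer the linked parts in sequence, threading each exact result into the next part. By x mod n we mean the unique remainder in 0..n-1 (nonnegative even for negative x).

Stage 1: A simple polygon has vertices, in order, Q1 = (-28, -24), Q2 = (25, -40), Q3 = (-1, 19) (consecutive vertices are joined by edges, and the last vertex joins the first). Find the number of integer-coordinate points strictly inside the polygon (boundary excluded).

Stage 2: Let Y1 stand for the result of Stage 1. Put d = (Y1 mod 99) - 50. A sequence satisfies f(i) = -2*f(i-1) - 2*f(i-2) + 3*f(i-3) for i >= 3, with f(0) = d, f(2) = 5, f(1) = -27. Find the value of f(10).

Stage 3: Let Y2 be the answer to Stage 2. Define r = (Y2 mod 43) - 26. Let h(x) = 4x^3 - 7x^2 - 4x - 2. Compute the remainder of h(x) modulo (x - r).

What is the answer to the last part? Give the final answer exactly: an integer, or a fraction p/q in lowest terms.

Stage 1: cross terms: (-28*-40 - 25*-24)=1720, (25*19 - -1*-40)=435, (-1*-24 - -28*19)=556; twice the area = |2711| = 2711; area = 2711/2; boundary points = 1 + 1 + 1 = 3; strictly interior points = area - boundary/2 + 1 = 1355; answer 1355
Stage 2: Y1 = 1355; d = 18; f(3) = -2*(5) - 2*(-27) + 3*(18) = 98; iterating: f(3)=98, f(4)=-287, f(5)=393, f(6)=82, f(7)=-1811, f(8)=4637, f(9)=-5406, f(10)=-3895; answer -3895
Stage 3: Y2 = -3895; r = -8; remainder = value at the root: 4*(-8)^3 - 7*(-8)^2 - 4*(-8)^1 - 2 = (-2048) + (-448) + (32) + (-2) = -2466; answer -2466

-2466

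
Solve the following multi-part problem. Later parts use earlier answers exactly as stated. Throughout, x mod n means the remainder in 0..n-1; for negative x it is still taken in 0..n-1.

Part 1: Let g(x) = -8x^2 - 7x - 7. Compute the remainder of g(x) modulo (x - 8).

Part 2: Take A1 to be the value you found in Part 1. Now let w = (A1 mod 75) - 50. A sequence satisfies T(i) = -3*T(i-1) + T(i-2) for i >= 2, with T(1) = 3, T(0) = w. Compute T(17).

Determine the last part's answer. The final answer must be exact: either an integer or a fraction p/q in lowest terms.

1940986512

Part 1: remainder = value at the root: -8*(8)^2 - 7*(8)^1 - 7 = (-512) + (-56) + (-7) = -575; answer -575
Part 2: A1 = -575; w = -25; T(2) = -3*(3) + 1*(-25) = -34; iterating: T(2)=-34, T(3)=105, T(4)=-349, T(5)=1152, T(6)=-3805, T(7)=12567, T(8)=-41506, T(9)=137085, T(10)=-452761, T(11)=1495368, T(12)=-4938865, T(13)=16311963, T(14)=-53874754, T(15)=177936225, T(16)=-587683429, T(17)=1940986512; answer 1940986512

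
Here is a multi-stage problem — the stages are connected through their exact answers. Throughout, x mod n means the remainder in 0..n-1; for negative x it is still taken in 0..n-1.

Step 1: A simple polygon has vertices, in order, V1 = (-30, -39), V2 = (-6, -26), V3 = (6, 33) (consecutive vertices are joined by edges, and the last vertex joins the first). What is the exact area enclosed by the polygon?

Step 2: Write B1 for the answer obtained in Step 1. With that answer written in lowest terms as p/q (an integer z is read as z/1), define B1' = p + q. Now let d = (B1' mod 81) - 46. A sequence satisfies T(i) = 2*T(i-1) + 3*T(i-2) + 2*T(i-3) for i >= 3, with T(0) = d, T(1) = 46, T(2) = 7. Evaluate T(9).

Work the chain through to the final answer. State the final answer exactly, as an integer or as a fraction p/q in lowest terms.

Step 1: cross terms: (-30*-26 - -6*-39)=546, (-6*33 - 6*-26)=-42, (6*-39 - -30*33)=756; twice the area = |1260| = 1260; area = 630; answer 630
Step 2: B1 = 630; threaded value p + q = 631; d = 18; T(3) = 2*(7) + 3*(46) + 2*(18) = 188; iterating: T(3)=188, T(4)=489, T(5)=1556, T(6)=4955, T(7)=15556, T(8)=49089, T(9)=154756; answer 154756

154756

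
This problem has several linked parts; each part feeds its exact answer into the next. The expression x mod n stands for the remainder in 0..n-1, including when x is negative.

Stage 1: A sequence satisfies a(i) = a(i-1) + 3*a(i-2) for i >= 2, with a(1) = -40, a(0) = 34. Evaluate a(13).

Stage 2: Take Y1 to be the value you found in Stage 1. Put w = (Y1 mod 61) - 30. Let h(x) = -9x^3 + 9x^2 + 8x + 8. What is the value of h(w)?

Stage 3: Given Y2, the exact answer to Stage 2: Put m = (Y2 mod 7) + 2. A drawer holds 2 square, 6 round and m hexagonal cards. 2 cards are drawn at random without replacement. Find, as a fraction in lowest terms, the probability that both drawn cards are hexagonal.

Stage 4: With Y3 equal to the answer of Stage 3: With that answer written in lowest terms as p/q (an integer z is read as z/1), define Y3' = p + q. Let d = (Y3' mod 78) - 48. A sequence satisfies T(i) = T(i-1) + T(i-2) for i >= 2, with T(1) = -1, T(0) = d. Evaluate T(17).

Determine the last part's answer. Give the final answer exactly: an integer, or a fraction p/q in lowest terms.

Stage 1: a(2) = 1*(-40) + 3*(34) = 62; iterating: a(2)=62, a(3)=-58, a(4)=128, a(5)=-46, a(6)=338, a(7)=200, a(8)=1214, a(9)=1814, a(10)=5456, a(11)=10898, a(12)=27266, a(13)=59960; answer 59960
Stage 2: Y1 = 59960; w = 28; -9*(28)^3 + 9*(28)^2 + 8*(28)^1 + 8 = (-197568) + (7056) + (224) + (8) = -190280; answer -190280
Stage 3: Y2 = -190280; m = 3; total draws C(11,2) = 55; favorable C(3,2) = 3; P = 3/55; answer 3/55
Stage 4: Y3 = 3/55; threaded value p + q = 58; d = 10; T(2) = 1*(-1) + 1*(10) = 9; iterating: T(2)=9, T(3)=8, T(4)=17, T(5)=25, T(6)=42, T(7)=67, T(8)=109, T(9)=176, T(10)=285, T(11)=461, T(12)=746, T(13)=1207, T(14)=1953, T(15)=3160, T(16)=5113, T(17)=8273; answer 8273

8273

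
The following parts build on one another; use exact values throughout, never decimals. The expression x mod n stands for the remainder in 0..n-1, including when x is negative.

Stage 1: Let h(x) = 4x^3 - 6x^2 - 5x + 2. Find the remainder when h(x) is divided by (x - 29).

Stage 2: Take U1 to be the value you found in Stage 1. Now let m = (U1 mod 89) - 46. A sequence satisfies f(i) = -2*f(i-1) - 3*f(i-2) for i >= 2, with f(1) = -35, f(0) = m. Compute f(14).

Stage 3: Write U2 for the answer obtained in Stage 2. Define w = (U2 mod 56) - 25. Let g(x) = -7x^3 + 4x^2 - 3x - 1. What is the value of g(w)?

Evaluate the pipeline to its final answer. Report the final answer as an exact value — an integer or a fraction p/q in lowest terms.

9833

Stage 1: remainder = value at the root: 4*(29)^3 - 6*(29)^2 - 5*(29)^1 + 2 = (97556) + (-5046) + (-145) + (2) = 92367; answer 92367
Stage 2: U1 = 92367; m = 28; f(2) = -2*(-35) - 3*(28) = -14; iterating: f(2)=-14, f(3)=133, f(4)=-224, f(5)=49, f(6)=574, f(7)=-1295, f(8)=868, f(9)=2149, f(10)=-6902, f(11)=7357, f(12)=5992, f(13)=-34055, f(14)=50134; answer 50134
Stage 3: U2 = 50134; w = -11; -7*(-11)^3 + 4*(-11)^2 - 3*(-11)^1 - 1 = (9317) + (484) + (33) + (-1) = 9833; answer 9833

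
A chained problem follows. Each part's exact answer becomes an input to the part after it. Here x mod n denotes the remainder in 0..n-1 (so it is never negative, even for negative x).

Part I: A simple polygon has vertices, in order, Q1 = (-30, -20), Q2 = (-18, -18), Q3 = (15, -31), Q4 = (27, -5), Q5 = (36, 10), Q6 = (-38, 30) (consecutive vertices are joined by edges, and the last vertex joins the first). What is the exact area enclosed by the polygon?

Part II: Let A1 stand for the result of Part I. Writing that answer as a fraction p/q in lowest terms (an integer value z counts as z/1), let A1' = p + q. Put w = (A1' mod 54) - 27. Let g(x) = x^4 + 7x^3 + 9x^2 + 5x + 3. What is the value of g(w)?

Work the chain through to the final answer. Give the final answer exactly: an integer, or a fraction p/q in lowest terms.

Part I: cross terms: (-30*-18 - -18*-20)=180, (-18*-31 - 15*-18)=828, (15*-5 - 27*-31)=762, (27*10 - 36*-5)=450, (36*30 - -38*10)=1460, (-38*-20 - -30*30)=1660; twice the area = |5340| = 5340; area = 2670; answer 2670
Part II: A1 = 2670; threaded value p + q = 2671; w = -2; 1*(-2)^4 + 7*(-2)^3 + 9*(-2)^2 + 5*(-2)^1 + 3 = (16) + (-56) + (36) + (-10) + (3) = -11; answer -11

-11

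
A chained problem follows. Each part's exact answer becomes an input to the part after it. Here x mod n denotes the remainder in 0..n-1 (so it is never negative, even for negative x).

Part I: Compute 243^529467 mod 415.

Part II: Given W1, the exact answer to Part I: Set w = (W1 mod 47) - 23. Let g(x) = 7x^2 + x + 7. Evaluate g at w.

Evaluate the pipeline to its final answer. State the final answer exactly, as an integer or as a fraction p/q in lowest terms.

Part I: squarings mod 415: 243^1=243, 243^2=119, 243^4=51, 243^8=111, 243^16=286, 243^32=41, 243^64=21, 243^128=26, 243^256=261, 243^512=61, 243^1024=401, 243^2048=196, 243^4096=236, 243^8192=86, 243^16384=341, 243^32768=81, 243^65536=336, 243^131072=16, 243^262144=256, 243^524288=381; 243^529467 = 243^1 * 243^2 * 243^8 * 243^16 * 243^32 * 243^1024 * 243^4096 * 243^524288 = 397 (mod 415); answer 397
Part II: W1 = 397; w = -2; 7*(-2)^2 + 1*(-2)^1 + 7 = (28) + (-2) + (7) = 33; answer 33

33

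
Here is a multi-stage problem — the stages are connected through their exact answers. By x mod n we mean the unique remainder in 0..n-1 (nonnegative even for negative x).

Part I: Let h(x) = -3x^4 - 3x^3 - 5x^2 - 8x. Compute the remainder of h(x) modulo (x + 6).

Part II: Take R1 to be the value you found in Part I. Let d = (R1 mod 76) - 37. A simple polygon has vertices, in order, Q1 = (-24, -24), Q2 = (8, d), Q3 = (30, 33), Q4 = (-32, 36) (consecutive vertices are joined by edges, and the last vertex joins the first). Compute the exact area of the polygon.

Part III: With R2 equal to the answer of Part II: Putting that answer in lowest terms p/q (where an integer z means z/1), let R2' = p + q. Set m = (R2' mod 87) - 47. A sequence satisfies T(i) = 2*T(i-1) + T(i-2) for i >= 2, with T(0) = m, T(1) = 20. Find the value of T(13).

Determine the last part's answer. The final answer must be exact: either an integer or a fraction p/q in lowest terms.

1071160

Part I: remainder = value at the root: -3*(-6)^4 - 3*(-6)^3 - 5*(-6)^2 - 8*(-6)^1 = (-3888) + (648) + (-180) + (48) = -3372; answer -3372
Part II: R1 = -3372; d = 11; cross terms: (-24*11 - 8*-24)=-72, (8*33 - 30*11)=-66, (30*36 - -32*33)=2136, (-32*-24 - -24*36)=1632; twice the area = |3630| = 3630; area = 1815; answer 1815
Part III: R2 = 1815; threaded value p + q = 1816; m = 29; T(2) = 2*(20) + 1*(29) = 69; iterating: T(2)=69, T(3)=158, T(4)=385, T(5)=928, T(6)=2241, T(7)=5410, T(8)=13061, T(9)=31532, T(10)=76125, T(11)=183782, T(12)=443689, T(13)=1071160; answer 1071160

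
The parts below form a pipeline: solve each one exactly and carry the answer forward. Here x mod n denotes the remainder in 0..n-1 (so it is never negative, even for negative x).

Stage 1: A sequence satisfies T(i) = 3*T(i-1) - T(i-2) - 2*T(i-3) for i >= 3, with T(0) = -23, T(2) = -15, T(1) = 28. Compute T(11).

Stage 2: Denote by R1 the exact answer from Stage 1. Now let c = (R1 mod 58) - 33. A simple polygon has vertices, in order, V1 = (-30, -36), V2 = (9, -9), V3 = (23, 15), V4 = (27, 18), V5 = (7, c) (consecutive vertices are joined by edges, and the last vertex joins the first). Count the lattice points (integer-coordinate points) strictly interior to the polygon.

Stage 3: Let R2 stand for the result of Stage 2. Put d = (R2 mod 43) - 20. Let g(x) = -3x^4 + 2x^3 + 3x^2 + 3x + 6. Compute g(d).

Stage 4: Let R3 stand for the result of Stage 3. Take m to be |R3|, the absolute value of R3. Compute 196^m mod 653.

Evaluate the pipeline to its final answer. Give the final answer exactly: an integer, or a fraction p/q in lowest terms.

Stage 1: T(3) = 3*(-15) - 1*(28) - 2*(-23) = -27; iterating: T(3)=-27, T(4)=-122, T(5)=-309, T(6)=-751, T(7)=-1700, T(8)=-3731, T(9)=-7991, T(10)=-16842, T(11)=-35073; answer -35073
Stage 2: R1 = -35073; c = -16; cross terms: (-30*-9 - 9*-36)=594, (9*15 - 23*-9)=342, (23*18 - 27*15)=9, (27*-16 - 7*18)=-558, (7*-36 - -30*-16)=-732; twice the area = |-345| = 345; area = 345/2; boundary points = 3 + 2 + 1 + 2 + 1 = 9; strictly interior points = area - boundary/2 + 1 = 169; answer 169
Stage 3: R2 = 169; d = 20; -3*(20)^4 + 2*(20)^3 + 3*(20)^2 + 3*(20)^1 + 6 = (-480000) + (16000) + (1200) + (60) + (6) = -462734; answer -462734
Stage 4: R3 = -462734; m = 462734; squarings mod 653: 196^1=196, 196^2=542, 196^4=567, 196^8=213, 196^16=312, 196^32=47, 196^64=250, 196^128=465, 196^256=82, 196^512=194, 196^1024=415, 196^2048=486, 196^4096=463, 196^8192=185, 196^16384=269, 196^32768=531, 196^65536=518, 196^131072=594, 196^262144=216; 196^462734 = 196^2 * 196^4 * 196^8 * 196^128 * 196^256 * 196^512 * 196^1024 * 196^2048 * 196^65536 * 196^131072 * 196^262144 = 515 (mod 653); answer 515

515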